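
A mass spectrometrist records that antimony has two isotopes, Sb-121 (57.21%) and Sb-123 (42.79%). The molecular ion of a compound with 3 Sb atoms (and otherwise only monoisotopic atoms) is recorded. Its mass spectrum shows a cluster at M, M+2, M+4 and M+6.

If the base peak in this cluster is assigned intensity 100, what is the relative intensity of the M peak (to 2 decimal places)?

44.57

Term probabilities: M 0.1872, M+2 0.4202, M+4 0.3143, M+6 0.0783. Base peak = M+2.
P(M+2) = C(3,1) × 0.5721^2 × 0.4279^1 = 3 × 0.32729841 × 0.4279 = 0.420153 (base)
P(M) = C(3,0) × 0.5721^3 × 0.4279^0 = 1 × 0.18724742 × 1.0000 = 0.187247
Relative intensity = 0.187247 / 0.420153 × 100 = 44.57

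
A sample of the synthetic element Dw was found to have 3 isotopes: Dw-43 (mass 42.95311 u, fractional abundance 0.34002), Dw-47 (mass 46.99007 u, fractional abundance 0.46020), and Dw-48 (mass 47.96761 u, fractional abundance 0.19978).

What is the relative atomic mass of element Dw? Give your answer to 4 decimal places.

The abundance-weighted mean is 0.34002 × 42.95311 + 0.46020 × 46.99007 + 0.19978 × 47.96761
= 14.604916 + 21.624830 + 9.582969 = 45.812715 u

45.8127 u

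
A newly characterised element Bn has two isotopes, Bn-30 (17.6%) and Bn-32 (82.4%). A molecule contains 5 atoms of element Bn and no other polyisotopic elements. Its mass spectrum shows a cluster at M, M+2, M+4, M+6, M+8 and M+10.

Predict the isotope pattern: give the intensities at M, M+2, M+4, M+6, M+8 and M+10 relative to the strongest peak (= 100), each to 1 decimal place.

The 5 Bn atoms are independent, so intensities follow the terms of (0.176 + 0.824)^5.
P(M) = 0.176^5 = 0.000169
P(M+2) = 5 × 0.176^4 × 0.824^1 = 0.003953
P(M+4) = 10 × 0.176^3 × 0.824^2 = 0.037016
P(M+6) = 10 × 0.176^2 × 0.824^3 = 0.173303
P(M+8) = 5 × 0.176^1 × 0.824^4 = 0.405687
P(M+10) = 0.824^5 = 0.379871
The M+8 peak is largest (0.405687); scaling to 100 gives 0.0 : 1.0 : 9.1 : 42.7 : 100.0 : 93.6.

0.0 : 1.0 : 9.1 : 42.7 : 100.0 : 93.6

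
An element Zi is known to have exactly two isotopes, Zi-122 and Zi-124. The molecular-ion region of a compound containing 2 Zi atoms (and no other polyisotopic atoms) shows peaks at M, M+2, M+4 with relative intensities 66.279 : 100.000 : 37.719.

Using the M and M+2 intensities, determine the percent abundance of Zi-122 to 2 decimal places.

57.00%

Let p = fractional abundance of Zi-122. I(M+2)/I(M) = [C(2,1)·p^1·(1−p)] / p^2 = 2·(1−p)/p = 100.000/66.279 = 1.5088
(1−p)/p = 1.5088/2 = 0.7544  ⇒  p = 1/(1 + 0.7544) = 0.5700
Zi-122: 57.00%, Zi-124: 43.00%.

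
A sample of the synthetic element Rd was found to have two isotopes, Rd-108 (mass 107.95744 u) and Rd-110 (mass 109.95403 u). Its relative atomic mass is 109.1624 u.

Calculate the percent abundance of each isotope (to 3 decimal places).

Writing the weighted mean with unknown fraction x of Rd-108:
107.95744·x + 109.95403·(1 − x) = 109.1624
(107.95744 − 109.95403)·x = 109.1624 − 109.95403
x = -0.79163 / -1.99659 = 0.39649 → 39.649% Rd-108, 60.351% Rd-110.

Rd-108: 39.649%, Rd-110: 60.351%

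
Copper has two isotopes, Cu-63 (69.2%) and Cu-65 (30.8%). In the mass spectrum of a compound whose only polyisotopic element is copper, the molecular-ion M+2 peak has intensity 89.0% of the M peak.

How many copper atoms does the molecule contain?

The M+2/M ratio from n Cu atoms is n · q/p = n · 0.308/0.692.
n = 0.890 × 0.692/0.308 = 2.00 ≈ 2

2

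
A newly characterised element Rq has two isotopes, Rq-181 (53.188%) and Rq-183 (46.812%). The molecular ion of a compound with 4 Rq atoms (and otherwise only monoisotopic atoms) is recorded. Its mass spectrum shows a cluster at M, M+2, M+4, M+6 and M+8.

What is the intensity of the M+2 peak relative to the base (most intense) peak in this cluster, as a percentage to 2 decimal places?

Term probabilities: M 0.0800, M+2 0.2817, M+4 0.3720, M+6 0.2182, M+8 0.0480. Base peak = M+4.
P(M+4) = C(4,2) × 0.53188^2 × 0.46812^2 = 6 × 0.28289633 × 0.21913633 = 0.371957 (base)
P(M+2) = C(4,1) × 0.53188^3 × 0.46812^1 = 4 × 0.1504669 × 0.46812 = 0.281746
Relative intensity = 0.281746 / 0.371957 × 100 = 75.75

75.75%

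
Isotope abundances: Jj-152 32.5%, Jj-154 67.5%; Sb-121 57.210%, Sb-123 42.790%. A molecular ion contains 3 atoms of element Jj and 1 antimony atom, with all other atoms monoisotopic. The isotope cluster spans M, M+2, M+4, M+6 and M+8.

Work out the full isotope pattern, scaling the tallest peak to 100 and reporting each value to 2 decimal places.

Element Jj pattern (n=3): 0.03432813 : 0.21389063 : 0.44423438 : 0.30754688
Antimony pattern (n=1): 0.5721 : 0.4279
Convolve the two distributions (both contribute in 2-u steps):
  M: 0.03432813×0.5721 = 0.019639
  M+2: 0.03432813×0.4279 + 0.21389063×0.5721 = 0.137056
  M+4: 0.21389063×0.4279 + 0.44423438×0.5721 = 0.345670
  M+6: 0.44423438×0.4279 + 0.30754688×0.5721 = 0.366035
  M+8: 0.30754688×0.4279 = 0.131599
Scale to base peak (0.366035) = 100: 5.37 : 37.44 : 94.44 : 100.00 : 35.95

5.37 : 37.44 : 94.44 : 100.00 : 35.95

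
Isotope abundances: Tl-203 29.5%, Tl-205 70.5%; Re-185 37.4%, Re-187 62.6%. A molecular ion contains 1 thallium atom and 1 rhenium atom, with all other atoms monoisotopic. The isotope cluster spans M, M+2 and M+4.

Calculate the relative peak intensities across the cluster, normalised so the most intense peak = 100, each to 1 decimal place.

24.6 : 100.0 : 98.4

Thallium pattern (n=1): 0.2950 : 0.7050
Rhenium pattern (n=1): 0.3740 : 0.6260
Convolve the two distributions (both contribute in 2-u steps):
  M: 0.2950×0.3740 = 0.110330
  M+2: 0.2950×0.6260 + 0.7050×0.3740 = 0.448340
  M+4: 0.7050×0.6260 = 0.441330
Scale to base peak (0.448340) = 100: 24.6 : 100.0 : 98.4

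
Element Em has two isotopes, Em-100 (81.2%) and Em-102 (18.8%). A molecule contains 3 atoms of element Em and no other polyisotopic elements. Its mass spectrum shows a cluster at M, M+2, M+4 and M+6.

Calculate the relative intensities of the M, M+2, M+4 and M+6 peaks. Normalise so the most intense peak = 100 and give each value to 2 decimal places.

100.00 : 69.46 : 16.08 : 1.24

Each Em atom is independently Em-100 (p = 0.812) or Em-102 (q = 0.188); the cluster is the binomial expansion (p + q)^3.
P(M) = 0.812^3 = 0.535387
P(M+2) = 3 × 0.812^2 × 0.188^1 = 0.371870
P(M+4) = 3 × 0.812^1 × 0.188^2 = 0.086098
P(M+6) = 0.188^3 = 0.006645
The M peak is largest (0.535387); scaling to 100 gives 100.00 : 69.46 : 16.08 : 1.24.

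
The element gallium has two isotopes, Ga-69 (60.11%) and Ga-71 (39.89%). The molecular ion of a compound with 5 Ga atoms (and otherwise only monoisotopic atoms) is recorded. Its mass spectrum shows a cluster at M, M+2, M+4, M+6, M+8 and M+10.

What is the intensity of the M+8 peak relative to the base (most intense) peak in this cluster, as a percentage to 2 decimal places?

22.02%

Term probabilities: M 0.0785, M+2 0.2604, M+4 0.3456, M+6 0.2293, M+8 0.0761, M+10 0.0101. Base peak = M+4.
P(M+4) = C(5,2) × 0.6011^3 × 0.3989^2 = 10 × 0.21719018 × 0.15912121 = 0.345596 (base)
P(M+8) = C(5,4) × 0.6011^1 × 0.3989^4 = 5 × 0.6011 × 0.02531956 = 0.076098
Relative intensity = 0.076098 / 0.345596 × 100 = 22.02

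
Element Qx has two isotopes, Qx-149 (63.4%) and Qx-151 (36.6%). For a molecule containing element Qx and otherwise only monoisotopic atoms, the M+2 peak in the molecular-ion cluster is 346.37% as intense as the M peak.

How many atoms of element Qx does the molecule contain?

The M+2/M ratio from n Qx atoms is n · q/p = n · 0.366/0.634.
n = 3.4637 × 0.634/0.366 = 6.00 ≈ 6

6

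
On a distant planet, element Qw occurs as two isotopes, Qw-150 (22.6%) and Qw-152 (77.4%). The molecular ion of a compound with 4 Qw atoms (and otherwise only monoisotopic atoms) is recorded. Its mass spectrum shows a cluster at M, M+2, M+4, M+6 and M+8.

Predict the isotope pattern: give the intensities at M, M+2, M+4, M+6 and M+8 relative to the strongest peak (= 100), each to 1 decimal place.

0.6 : 8.5 : 43.8 : 100.0 : 85.6

Expanding (0.226 + 0.774)^4:
P(M) = 0.226^4 = 0.002609
P(M+2) = 4 × 0.226^3 × 0.774^1 = 0.035738
P(M+4) = 6 × 0.226^2 × 0.774^2 = 0.183590
P(M+6) = 4 × 0.226^1 × 0.774^3 = 0.419171
P(M+8) = 0.774^4 = 0.358892
The M+6 peak is largest (0.419171); scaling to 100 gives 0.6 : 8.5 : 43.8 : 100.0 : 85.6.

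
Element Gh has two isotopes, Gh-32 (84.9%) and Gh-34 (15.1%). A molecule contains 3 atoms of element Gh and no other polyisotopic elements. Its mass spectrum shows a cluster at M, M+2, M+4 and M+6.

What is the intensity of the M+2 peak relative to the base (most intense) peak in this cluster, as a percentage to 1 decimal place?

53.4%

Term probabilities: M 0.6120, M+2 0.3265, M+4 0.0581, M+6 0.0034. Base peak = M.
P(M) = C(3,0) × 0.849^3 × 0.151^0 = 1 × 0.61196005 × 1.0000 = 0.611960 (base)
P(M+2) = C(3,1) × 0.849^2 × 0.151^1 = 3 × 0.720801 × 0.1510 = 0.326523
Relative intensity = 0.326523 / 0.611960 × 100 = 53.4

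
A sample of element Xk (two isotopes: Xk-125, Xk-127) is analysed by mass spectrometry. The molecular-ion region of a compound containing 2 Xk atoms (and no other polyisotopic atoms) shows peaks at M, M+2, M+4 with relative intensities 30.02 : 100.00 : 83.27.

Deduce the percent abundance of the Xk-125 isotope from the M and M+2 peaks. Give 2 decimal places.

Write p for the Xk-125 fraction. I(M+2)/I(M) = [C(2,1)·p^1·(1−p)] / p^2 = 2·(1−p)/p = 100.00/30.02 = 3.3311
(1−p)/p = 3.3311/2 = 1.6656  ⇒  p = 1/(1 + 1.6656) = 0.3752
Xk-125: 37.52%, Xk-127: 62.48%.

37.52%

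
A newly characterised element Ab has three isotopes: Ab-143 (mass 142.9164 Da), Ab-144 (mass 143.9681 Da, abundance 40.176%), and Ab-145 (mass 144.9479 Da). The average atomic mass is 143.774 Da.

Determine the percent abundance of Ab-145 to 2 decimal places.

21.42%

The remaining 59.824% is split between Ab-143 (fraction x) and Ab-145 (fraction 0.59824 − x).
Substituting: 142.9164x + 144.9479(0.59824 − x) = 85.933376144
(142.9164 − 144.9479)x = -0.780255552  ⇒  x = 0.38408, y = 0.21416
Ab-143: 38.41%, Ab-145: 21.42%.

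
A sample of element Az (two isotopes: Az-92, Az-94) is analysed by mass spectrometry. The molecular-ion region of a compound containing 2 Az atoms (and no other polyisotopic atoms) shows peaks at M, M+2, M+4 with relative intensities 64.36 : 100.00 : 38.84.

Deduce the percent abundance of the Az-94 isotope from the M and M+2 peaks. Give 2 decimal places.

43.72%

If p is the fraction of Az that is Az-92, then I(M+2)/I(M) = [C(2,1)·p^1·(1−p)] / p^2 = 2·(1−p)/p = 100.00/64.36 = 1.5538
(1−p)/p = 1.5538/2 = 0.7769  ⇒  p = 1/(1 + 0.7769) = 0.5628
Az-92: 56.28%, Az-94: 43.72%.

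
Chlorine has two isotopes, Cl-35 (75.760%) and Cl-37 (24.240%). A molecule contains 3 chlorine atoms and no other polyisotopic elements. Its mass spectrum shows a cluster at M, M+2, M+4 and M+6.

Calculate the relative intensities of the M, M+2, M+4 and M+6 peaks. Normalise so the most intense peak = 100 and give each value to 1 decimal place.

Each Cl atom is independently Cl-35 (p = 0.75760) or Cl-37 (q = 0.24240); the cluster is the binomial expansion (p + q)^3.
P(M) = 0.75760^3 = 0.434830
P(M+2) = 3 × 0.75760^2 × 0.24240^1 = 0.417382
P(M+4) = 3 × 0.75760^1 × 0.24240^2 = 0.133545
P(M+6) = 0.24240^3 = 0.014243
The M peak is largest (0.434830); scaling to 100 gives 100.0 : 96.0 : 30.7 : 3.3.

100.0 : 96.0 : 30.7 : 3.3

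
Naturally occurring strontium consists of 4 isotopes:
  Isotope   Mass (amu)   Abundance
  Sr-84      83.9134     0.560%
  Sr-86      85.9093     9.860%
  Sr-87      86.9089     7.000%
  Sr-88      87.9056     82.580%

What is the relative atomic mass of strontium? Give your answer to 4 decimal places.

87.6166 amu

The abundance-weighted mean is 0.00560 × 83.9134 + 0.09860 × 85.9093 + 0.07000 × 86.9089 + 0.82580 × 87.9056
= 0.46992 + 8.47066 + 6.08362 + 72.59244 = 87.61664 amu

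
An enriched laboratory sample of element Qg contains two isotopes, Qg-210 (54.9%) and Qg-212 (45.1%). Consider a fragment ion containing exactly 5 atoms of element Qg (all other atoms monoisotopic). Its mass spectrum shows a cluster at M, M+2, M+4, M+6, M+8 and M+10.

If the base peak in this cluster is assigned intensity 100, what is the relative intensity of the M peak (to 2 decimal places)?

14.82

Binomial terms of (0.549 + 0.451)^5: M 0.0499, M+2 0.2048, M+4 0.3366, M+6 0.2765, M+8 0.1136, M+10 0.0187 → M+4 is the base peak.
P(M+4) = C(5,2) × 0.549^3 × 0.451^2 = 10 × 0.16546915 × 0.203401 = 0.336566 (base)
P(M) = C(5,0) × 0.549^5 × 0.451^0 = 1 × 0.04987257 × 1.0000 = 0.049873
Relative intensity = 0.049873 / 0.336566 × 100 = 14.82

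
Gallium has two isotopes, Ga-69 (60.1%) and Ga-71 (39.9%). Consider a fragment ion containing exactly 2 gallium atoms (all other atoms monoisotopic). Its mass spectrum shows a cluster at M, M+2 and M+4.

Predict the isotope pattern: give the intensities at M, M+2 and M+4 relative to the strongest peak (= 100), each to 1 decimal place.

Each Ga atom is independently Ga-69 (p = 0.601) or Ga-71 (q = 0.399); the cluster is the binomial expansion (p + q)^2.
P(M) = 0.601^2 = 0.361201
P(M+2) = 2 × 0.601^1 × 0.399^1 = 0.479598
P(M+4) = 0.399^2 = 0.159201
The M+2 peak is largest (0.479598); scaling to 100 gives 75.3 : 100.0 : 33.2.

75.3 : 100.0 : 33.2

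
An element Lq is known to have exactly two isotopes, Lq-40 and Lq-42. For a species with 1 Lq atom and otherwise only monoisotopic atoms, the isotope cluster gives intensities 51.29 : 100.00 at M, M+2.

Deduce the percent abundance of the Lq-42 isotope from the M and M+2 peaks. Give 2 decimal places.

66.10%

Let p = fractional abundance of Lq-40. I(M+2)/I(M) = [C(1,1)·p^0·(1−p)] / p^1 = 1·(1−p)/p = 100.00/51.29 = 1.9497
(1−p)/p = 1.9497/1 = 1.9497  ⇒  p = 1/(1 + 1.9497) = 0.3390
Lq-40: 33.90%, Lq-42: 66.10%.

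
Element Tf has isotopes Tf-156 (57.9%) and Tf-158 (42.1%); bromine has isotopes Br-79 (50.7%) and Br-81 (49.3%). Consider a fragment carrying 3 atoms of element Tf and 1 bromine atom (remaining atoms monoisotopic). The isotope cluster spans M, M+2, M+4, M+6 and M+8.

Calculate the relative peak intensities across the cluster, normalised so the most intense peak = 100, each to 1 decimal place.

Element Tf pattern (n=3): 0.19410454 : 0.42340938 : 0.30786762 : 0.07461846
Bromine pattern (n=1): 0.5070 : 0.4930
Convolve the two distributions (both contribute in 2-u steps):
  M: 0.19410454×0.5070 = 0.098411
  M+2: 0.19410454×0.4930 + 0.42340938×0.5070 = 0.310362
  M+4: 0.42340938×0.4930 + 0.30786762×0.5070 = 0.364830
  M+6: 0.30786762×0.4930 + 0.07461846×0.5070 = 0.189610
  M+8: 0.07461846×0.4930 = 0.036787
Scale to base peak (0.364830) = 100: 27.0 : 85.1 : 100.0 : 52.0 : 10.1

27.0 : 85.1 : 100.0 : 52.0 : 10.1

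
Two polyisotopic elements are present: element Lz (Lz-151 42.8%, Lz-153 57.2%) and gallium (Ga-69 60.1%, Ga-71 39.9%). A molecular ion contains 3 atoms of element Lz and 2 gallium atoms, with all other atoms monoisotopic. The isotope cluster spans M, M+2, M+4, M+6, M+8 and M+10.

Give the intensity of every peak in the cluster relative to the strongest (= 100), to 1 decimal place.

8.9 : 47.4 : 98.7 : 100.0 : 49.1 : 9.3

Element Lz pattern (n=3): 0.07840275 : 0.31434374 : 0.42010426 : 0.18714925
Gallium pattern (n=2): 0.361201 : 0.479598 : 0.159201
Convolve the two distributions (both contribute in 2-u steps):
  M: 0.07840275×0.361201 = 0.028319
  M+2: 0.07840275×0.479598 + 0.31434374×0.361201 = 0.151143
  M+4: 0.07840275×0.159201 + 0.31434374×0.479598 + 0.42010426×0.361201 = 0.314983
  M+6: 0.31434374×0.159201 + 0.42010426×0.479598 + 0.18714925×0.361201 = 0.319123
  M+8: 0.42010426×0.159201 + 0.18714925×0.479598 = 0.156637
  M+10: 0.18714925×0.159201 = 0.029794
Scale to base peak (0.319123) = 100: 8.9 : 47.4 : 98.7 : 100.0 : 49.1 : 9.3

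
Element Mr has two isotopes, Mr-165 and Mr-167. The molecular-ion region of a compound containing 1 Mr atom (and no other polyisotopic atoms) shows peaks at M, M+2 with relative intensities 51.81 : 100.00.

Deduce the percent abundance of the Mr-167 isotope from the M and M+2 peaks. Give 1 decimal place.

65.9%

Let p = fractional abundance of Mr-165. I(M+2)/I(M) = [C(1,1)·p^0·(1−p)] / p^1 = 1·(1−p)/p = 100.00/51.81 = 1.9301
(1−p)/p = 1.9301/1 = 1.9301  ⇒  p = 1/(1 + 1.9301) = 0.3413
Mr-165: 34.1%, Mr-167: 65.9%.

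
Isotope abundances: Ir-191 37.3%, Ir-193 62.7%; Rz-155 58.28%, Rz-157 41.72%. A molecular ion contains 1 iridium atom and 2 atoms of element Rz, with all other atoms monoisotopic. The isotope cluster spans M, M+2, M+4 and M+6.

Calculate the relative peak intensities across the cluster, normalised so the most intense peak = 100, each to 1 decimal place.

32.1 : 100.0 : 93.8 : 27.7

Iridium pattern (n=1): 0.3730 : 0.6270
Element Rz pattern (n=2): 0.33965584 : 0.48628832 : 0.17405584
Convolve the two distributions (both contribute in 2-u steps):
  M: 0.3730×0.33965584 = 0.126692
  M+2: 0.3730×0.48628832 + 0.6270×0.33965584 = 0.394350
  M+4: 0.3730×0.17405584 + 0.6270×0.48628832 = 0.369826
  M+6: 0.6270×0.17405584 = 0.109133
Scale to base peak (0.394350) = 100: 32.1 : 100.0 : 93.8 : 27.7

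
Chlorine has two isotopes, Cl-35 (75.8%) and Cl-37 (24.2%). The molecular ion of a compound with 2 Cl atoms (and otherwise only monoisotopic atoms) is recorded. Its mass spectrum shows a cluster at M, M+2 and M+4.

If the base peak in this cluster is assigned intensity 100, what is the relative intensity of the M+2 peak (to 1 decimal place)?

63.9

(0.758 + 0.242)^2 gives M 0.5746, M+2 0.3669, M+4 0.0586; the largest is M.
P(M) = C(2,0) × 0.758^2 × 0.242^0 = 1 × 0.574564 × 1.0000 = 0.574564 (base)
P(M+2) = C(2,1) × 0.758^1 × 0.242^1 = 2 × 0.7580 × 0.2420 = 0.366872
Relative intensity = 0.366872 / 0.574564 × 100 = 63.9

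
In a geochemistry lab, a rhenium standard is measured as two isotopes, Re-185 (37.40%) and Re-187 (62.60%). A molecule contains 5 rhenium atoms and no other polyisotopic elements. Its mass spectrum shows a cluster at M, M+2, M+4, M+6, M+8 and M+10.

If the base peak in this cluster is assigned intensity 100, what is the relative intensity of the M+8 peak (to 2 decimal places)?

Binomial terms of (0.3740 + 0.6260)^5: M 0.0073, M+2 0.0612, M+4 0.2050, M+6 0.3431, M+8 0.2872, M+10 0.0961 → M+6 is the base peak.
P(M+6) = C(5,3) × 0.3740^2 × 0.6260^3 = 10 × 0.139876 × 0.24531438 = 0.343136 (base)
P(M+8) = C(5,4) × 0.3740^1 × 0.6260^4 = 5 × 0.3740 × 0.1535668 = 0.287170
Relative intensity = 0.287170 / 0.343136 × 100 = 83.69

83.69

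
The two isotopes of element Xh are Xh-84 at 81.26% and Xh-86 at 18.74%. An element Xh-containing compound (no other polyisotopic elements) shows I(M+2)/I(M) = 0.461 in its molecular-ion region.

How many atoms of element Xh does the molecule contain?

2

The M+2/M ratio from n Xh atoms is n · q/p = n · 0.1874/0.8126.
n = 0.461 × 0.8126/0.1874 = 2.00 ≈ 2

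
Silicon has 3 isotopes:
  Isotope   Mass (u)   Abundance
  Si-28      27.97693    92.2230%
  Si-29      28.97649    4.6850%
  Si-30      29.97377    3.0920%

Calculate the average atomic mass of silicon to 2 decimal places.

28.09 u

Weight each isotope mass by its fractional abundance: 0.922230 × 27.97693 + 0.046850 × 28.97649 + 0.030920 × 29.97377
= 25.801164 + 1.357549 + 0.926789 = 28.085502 u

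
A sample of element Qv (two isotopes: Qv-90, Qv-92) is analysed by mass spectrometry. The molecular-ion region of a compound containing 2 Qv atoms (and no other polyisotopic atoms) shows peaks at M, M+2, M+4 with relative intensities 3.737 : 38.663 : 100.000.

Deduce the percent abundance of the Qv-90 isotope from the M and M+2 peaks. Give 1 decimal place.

16.2%

If p is the fraction of Qv that is Qv-90, then I(M+2)/I(M) = [C(2,1)·p^1·(1−p)] / p^2 = 2·(1−p)/p = 38.663/3.737 = 10.3460
(1−p)/p = 10.3460/2 = 5.1730  ⇒  p = 1/(1 + 5.1730) = 0.1620
Qv-90: 16.2%, Qv-92: 83.8%.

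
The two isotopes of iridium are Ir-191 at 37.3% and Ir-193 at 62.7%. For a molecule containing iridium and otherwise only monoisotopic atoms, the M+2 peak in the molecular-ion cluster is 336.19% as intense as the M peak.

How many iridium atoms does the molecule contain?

The M+2/M ratio from n Ir atoms is n · q/p = n · 0.627/0.373.
n = 3.3619 × 0.373/0.627 = 2.00 ≈ 2

2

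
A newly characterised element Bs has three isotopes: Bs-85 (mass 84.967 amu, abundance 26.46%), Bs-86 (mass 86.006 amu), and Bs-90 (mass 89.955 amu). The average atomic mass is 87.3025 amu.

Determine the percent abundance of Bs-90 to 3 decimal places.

The remaining 73.54% is split between Bs-86 (fraction x) and Bs-90 (fraction 0.7354 − x).
Substituting: 86.006x + 89.955(0.7354 − x) = 64.8202318
(86.006 − 89.955)x = -1.3326752  ⇒  x = 0.33747, y = 0.39793
Bs-86: 33.747%, Bs-90: 39.793%.

39.793%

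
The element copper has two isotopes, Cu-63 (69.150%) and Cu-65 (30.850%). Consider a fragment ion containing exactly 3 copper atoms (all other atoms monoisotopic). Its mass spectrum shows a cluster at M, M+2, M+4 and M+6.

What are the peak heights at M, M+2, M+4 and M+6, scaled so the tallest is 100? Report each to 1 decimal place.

74.7 : 100.0 : 44.6 : 6.6

Each Cu atom is independently Cu-63 (p = 0.69150) or Cu-65 (q = 0.30850); the cluster is the binomial expansion (p + q)^3.
P(M) = 0.69150^3 = 0.330656
P(M+2) = 3 × 0.69150^2 × 0.30850^1 = 0.442548
P(M+4) = 3 × 0.69150^1 × 0.30850^2 = 0.197435
P(M+6) = 0.30850^3 = 0.029361
The M+2 peak is largest (0.442548); scaling to 100 gives 74.7 : 100.0 : 44.6 : 6.6.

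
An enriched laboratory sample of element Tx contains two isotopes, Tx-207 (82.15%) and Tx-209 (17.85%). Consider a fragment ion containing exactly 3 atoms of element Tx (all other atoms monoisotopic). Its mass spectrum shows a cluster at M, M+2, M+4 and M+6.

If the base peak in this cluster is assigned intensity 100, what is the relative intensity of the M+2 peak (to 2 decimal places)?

Term probabilities: M 0.5544, M+2 0.3614, M+4 0.0785, M+6 0.0057. Base peak = M.
P(M) = C(3,0) × 0.8215^3 × 0.1785^0 = 1 × 0.55439934 × 1.0000 = 0.554399 (base)
P(M+2) = C(3,1) × 0.8215^2 × 0.1785^1 = 3 × 0.67486225 × 0.1785 = 0.361389
Relative intensity = 0.361389 / 0.554399 × 100 = 65.19

65.19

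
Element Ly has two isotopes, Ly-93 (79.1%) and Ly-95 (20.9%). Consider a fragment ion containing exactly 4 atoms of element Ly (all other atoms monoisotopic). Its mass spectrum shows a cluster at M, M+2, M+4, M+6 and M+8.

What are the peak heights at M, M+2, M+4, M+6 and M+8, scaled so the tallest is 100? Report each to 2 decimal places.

Expanding (0.791 + 0.209)^4:
P(M) = 0.791^4 = 0.391477
P(M+2) = 4 × 0.791^3 × 0.209^1 = 0.413748
P(M+4) = 6 × 0.791^2 × 0.209^2 = 0.163982
P(M+6) = 4 × 0.791^1 × 0.209^3 = 0.028885
P(M+8) = 0.209^4 = 0.001908
The M+2 peak is largest (0.413748); scaling to 100 gives 94.62 : 100.00 : 39.63 : 6.98 : 0.46.

94.62 : 100.00 : 39.63 : 6.98 : 0.46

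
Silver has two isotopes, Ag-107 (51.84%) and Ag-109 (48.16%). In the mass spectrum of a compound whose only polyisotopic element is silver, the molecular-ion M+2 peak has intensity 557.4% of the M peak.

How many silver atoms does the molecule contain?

6

The M+2/M ratio from n Ag atoms is n · q/p = n · 0.4816/0.5184.
n = 5.574 × 0.5184/0.4816 = 6.00 ≈ 6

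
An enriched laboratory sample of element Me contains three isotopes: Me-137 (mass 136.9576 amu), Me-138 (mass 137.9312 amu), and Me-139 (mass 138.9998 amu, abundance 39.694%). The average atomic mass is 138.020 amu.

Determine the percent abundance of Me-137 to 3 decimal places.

34.446%

The remaining 60.306% is split between Me-137 (fraction x) and Me-138 (fraction 0.60306 − x).
Substituting: 136.9576x + 137.9312(0.60306 − x) = 82.845419388
(136.9576 − 137.9312)x = -0.335370084  ⇒  x = 0.34446, y = 0.25860
Me-137: 34.446%, Me-138: 25.860%.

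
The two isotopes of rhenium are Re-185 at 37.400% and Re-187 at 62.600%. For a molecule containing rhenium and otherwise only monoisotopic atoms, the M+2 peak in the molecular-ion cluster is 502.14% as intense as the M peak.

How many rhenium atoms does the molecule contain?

With n Re atoms, P(M+2)/P(M) = C(n,1)·p^(n−1)q / p^n = n·q/p = n · 0.62600/0.37400.
n = 5.0214 × 0.37400/0.62600 = 3.00 ≈ 3

3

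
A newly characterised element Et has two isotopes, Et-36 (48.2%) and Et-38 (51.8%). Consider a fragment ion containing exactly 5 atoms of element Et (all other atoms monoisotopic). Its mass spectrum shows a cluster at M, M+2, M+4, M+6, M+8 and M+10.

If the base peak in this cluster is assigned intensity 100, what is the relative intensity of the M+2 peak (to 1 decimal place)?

(0.482 + 0.518)^5 gives M 0.0260, M+2 0.1398, M+4 0.3005, M+6 0.3229, M+8 0.1735, M+10 0.0373; the largest is M+6.
P(M+6) = C(5,3) × 0.482^2 × 0.518^3 = 10 × 0.232324 × 0.13899183 = 0.322911 (base)
P(M+2) = C(5,1) × 0.482^4 × 0.518^1 = 5 × 0.05397444 × 0.5180 = 0.139794
Relative intensity = 0.139794 / 0.322911 × 100 = 43.3

43.3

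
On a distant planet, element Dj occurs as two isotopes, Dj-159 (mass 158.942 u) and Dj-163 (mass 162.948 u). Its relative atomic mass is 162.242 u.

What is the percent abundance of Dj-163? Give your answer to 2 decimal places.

Let x be the fractional abundance of Dj-159; then Dj-163 has abundance 1 − x.
158.942·x + 162.948·(1 − x) = 162.242
(158.942 − 162.948)·x = 162.242 − 162.948
x = -0.706 / -4.006 = 0.17624 → 17.62% Dj-159, 82.38% Dj-163.

82.38%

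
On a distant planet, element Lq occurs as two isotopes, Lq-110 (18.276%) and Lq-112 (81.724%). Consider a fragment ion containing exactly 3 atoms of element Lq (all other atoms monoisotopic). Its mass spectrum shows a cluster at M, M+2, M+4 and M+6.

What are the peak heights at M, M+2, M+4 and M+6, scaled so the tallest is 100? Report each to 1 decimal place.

1.1 : 15.0 : 67.1 : 100.0

The 3 Lq atoms are independent, so intensities follow the terms of (0.18276 + 0.81724)^3.
P(M) = 0.18276^3 = 0.006104
P(M+2) = 3 × 0.18276^2 × 0.81724^1 = 0.081890
P(M+4) = 3 × 0.18276^1 × 0.81724^2 = 0.366186
P(M+6) = 0.81724^3 = 0.545819
The M+6 peak is largest (0.545819); scaling to 100 gives 1.1 : 15.0 : 67.1 : 100.0.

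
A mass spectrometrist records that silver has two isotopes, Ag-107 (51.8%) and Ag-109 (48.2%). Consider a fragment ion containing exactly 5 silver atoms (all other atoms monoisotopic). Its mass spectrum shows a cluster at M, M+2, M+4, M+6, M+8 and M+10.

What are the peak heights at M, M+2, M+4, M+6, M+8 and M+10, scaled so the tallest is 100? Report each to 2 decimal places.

11.55 : 53.73 : 100.00 : 93.05 : 43.29 : 8.06

Expanding (0.518 + 0.482)^5:
P(M) = 0.518^5 = 0.037295
P(M+2) = 5 × 0.518^4 × 0.482^1 = 0.173515
P(M+4) = 10 × 0.518^3 × 0.482^2 = 0.322911
P(M+6) = 10 × 0.518^2 × 0.482^3 = 0.300470
P(M+8) = 5 × 0.518^1 × 0.482^4 = 0.139794
P(M+10) = 0.482^5 = 0.026016
The M+4 peak is largest (0.322911); scaling to 100 gives 11.55 : 53.73 : 100.00 : 93.05 : 43.29 : 8.06.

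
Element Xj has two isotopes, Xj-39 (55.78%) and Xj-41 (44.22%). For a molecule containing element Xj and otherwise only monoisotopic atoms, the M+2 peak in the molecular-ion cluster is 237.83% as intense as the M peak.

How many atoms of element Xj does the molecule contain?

3

The M+2/M ratio from n Xj atoms is n · q/p = n · 0.4422/0.5578.
n = 2.3783 × 0.5578/0.4422 = 3.00 ≈ 3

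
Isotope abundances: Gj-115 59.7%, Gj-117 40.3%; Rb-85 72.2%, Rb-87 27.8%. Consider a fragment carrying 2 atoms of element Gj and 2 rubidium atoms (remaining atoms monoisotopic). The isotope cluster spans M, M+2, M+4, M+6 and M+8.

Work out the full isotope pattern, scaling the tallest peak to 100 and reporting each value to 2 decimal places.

47.17 : 100.00 : 77.52 : 25.99 : 3.19

Element Gj pattern (n=2): 0.356409 : 0.481182 : 0.162409
Rubidium pattern (n=2): 0.521284 : 0.401432 : 0.077284
Convolve the two distributions (both contribute in 2-u steps):
  M: 0.356409×0.521284 = 0.185790
  M+2: 0.356409×0.401432 + 0.481182×0.521284 = 0.393906
  M+4: 0.356409×0.077284 + 0.481182×0.401432 + 0.162409×0.521284 = 0.305368
  M+6: 0.481182×0.077284 + 0.162409×0.401432 = 0.102384
  M+8: 0.162409×0.077284 = 0.012552
Scale to base peak (0.393906) = 100: 47.17 : 100.00 : 77.52 : 25.99 : 3.19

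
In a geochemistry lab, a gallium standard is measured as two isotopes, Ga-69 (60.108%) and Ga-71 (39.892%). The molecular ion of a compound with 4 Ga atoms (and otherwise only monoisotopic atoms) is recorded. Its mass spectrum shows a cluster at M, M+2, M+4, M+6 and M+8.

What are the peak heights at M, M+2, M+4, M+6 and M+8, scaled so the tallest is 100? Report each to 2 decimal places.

Each Ga atom is independently Ga-69 (p = 0.60108) or Ga-71 (q = 0.39892); the cluster is the binomial expansion (p + q)^4.
P(M) = 0.60108^4 = 0.130536
P(M+2) = 4 × 0.60108^3 × 0.39892^1 = 0.346531
P(M+4) = 6 × 0.60108^2 × 0.39892^2 = 0.344975
P(M+6) = 4 × 0.60108^1 × 0.39892^3 = 0.152633
P(M+8) = 0.39892^4 = 0.025325
The M+2 peak is largest (0.346531); scaling to 100 gives 37.67 : 100.00 : 99.55 : 44.05 : 7.31.

37.67 : 100.00 : 99.55 : 44.05 : 7.31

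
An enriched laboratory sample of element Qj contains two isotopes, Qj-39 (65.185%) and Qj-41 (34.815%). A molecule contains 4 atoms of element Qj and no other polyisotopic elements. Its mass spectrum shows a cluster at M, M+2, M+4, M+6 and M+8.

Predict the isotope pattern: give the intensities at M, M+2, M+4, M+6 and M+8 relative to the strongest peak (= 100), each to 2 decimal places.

46.81 : 100.00 : 80.11 : 28.53 : 3.81

Expanding (0.65185 + 0.34815)^4:
P(M) = 0.65185^4 = 0.180547
P(M+2) = 4 × 0.65185^3 × 0.34815^1 = 0.385718
P(M+4) = 6 × 0.65185^2 × 0.34815^2 = 0.309015
P(M+6) = 4 × 0.65185^1 × 0.34815^3 = 0.110029
P(M+8) = 0.34815^4 = 0.014691
The M+2 peak is largest (0.385718); scaling to 100 gives 46.81 : 100.00 : 80.11 : 28.53 : 3.81.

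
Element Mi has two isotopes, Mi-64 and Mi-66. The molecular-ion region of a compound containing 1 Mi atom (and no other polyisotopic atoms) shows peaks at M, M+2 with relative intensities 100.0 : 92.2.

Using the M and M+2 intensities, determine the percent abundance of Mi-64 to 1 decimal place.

52.0%

Write p for the Mi-64 fraction. I(M+2)/I(M) = [C(1,1)·p^0·(1−p)] / p^1 = 1·(1−p)/p = 92.2/100.0 = 0.9220
(1−p)/p = 0.9220/1 = 0.9220  ⇒  p = 1/(1 + 0.9220) = 0.5203
Mi-64: 52.0%, Mi-66: 48.0%.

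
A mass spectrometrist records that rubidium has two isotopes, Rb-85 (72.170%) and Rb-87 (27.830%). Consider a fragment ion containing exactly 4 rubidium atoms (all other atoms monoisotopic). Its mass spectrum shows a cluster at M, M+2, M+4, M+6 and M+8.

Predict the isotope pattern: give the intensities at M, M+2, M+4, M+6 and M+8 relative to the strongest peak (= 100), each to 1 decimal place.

The 4 Rb atoms are independent, so intensities follow the terms of (0.72170 + 0.27830)^4.
P(M) = 0.72170^4 = 0.271286
P(M+2) = 4 × 0.72170^3 × 0.27830^1 = 0.418450
P(M+4) = 6 × 0.72170^2 × 0.27830^2 = 0.242042
P(M+6) = 4 × 0.72170^1 × 0.27830^3 = 0.062224
P(M+8) = 0.27830^4 = 0.005999
The M+2 peak is largest (0.418450); scaling to 100 gives 64.8 : 100.0 : 57.8 : 14.9 : 1.4.

64.8 : 100.0 : 57.8 : 14.9 : 1.4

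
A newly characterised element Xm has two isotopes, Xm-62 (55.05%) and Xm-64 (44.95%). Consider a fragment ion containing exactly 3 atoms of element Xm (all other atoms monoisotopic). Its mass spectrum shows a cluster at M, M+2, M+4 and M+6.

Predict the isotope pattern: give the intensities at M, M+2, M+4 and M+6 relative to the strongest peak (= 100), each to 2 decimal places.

The 3 Xm atoms are independent, so intensities follow the terms of (0.5505 + 0.4495)^3.
P(M) = 0.5505^3 = 0.166829
P(M+2) = 3 × 0.5505^2 × 0.4495^1 = 0.408663
P(M+4) = 3 × 0.5505^1 × 0.4495^2 = 0.333686
P(M+6) = 0.4495^3 = 0.090822
The M+2 peak is largest (0.408663); scaling to 100 gives 40.82 : 100.00 : 81.65 : 22.22.

40.82 : 100.00 : 81.65 : 22.22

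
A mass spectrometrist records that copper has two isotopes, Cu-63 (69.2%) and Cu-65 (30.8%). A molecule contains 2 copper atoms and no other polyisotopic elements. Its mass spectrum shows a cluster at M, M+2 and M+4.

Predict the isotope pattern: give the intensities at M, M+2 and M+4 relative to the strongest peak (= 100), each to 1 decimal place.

Expanding (0.692 + 0.308)^2:
P(M) = 0.692^2 = 0.478864
P(M+2) = 2 × 0.692^1 × 0.308^1 = 0.426272
P(M+4) = 0.308^2 = 0.094864
The M peak is largest (0.478864); scaling to 100 gives 100.0 : 89.0 : 19.8.

100.0 : 89.0 : 19.8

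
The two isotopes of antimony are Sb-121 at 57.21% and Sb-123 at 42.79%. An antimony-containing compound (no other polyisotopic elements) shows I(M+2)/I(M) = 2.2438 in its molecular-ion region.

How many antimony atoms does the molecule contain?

3

With n Sb atoms, P(M+2)/P(M) = C(n,1)·p^(n−1)q / p^n = n·q/p = n · 0.4279/0.5721.
n = 2.2438 × 0.5721/0.4279 = 3.00 ≈ 3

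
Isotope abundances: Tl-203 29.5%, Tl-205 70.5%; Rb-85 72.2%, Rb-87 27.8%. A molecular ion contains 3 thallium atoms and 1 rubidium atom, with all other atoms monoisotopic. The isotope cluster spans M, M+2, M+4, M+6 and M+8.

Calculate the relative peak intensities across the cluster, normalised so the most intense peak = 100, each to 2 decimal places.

4.94 : 37.31 : 98.26 : 100.00 : 25.96

Thallium pattern (n=3): 0.02567237 : 0.18405787 : 0.43986713 : 0.35040263
Rubidium pattern (n=1): 0.7220 : 0.2780
Convolve the two distributions (both contribute in 2-u steps):
  M: 0.02567237×0.7220 = 0.018535
  M+2: 0.02567237×0.2780 + 0.18405787×0.7220 = 0.140027
  M+4: 0.18405787×0.2780 + 0.43986713×0.7220 = 0.368752
  M+6: 0.43986713×0.2780 + 0.35040263×0.7220 = 0.375274
  M+8: 0.35040263×0.2780 = 0.097412
Scale to base peak (0.375274) = 100: 4.94 : 37.31 : 98.26 : 100.00 : 25.96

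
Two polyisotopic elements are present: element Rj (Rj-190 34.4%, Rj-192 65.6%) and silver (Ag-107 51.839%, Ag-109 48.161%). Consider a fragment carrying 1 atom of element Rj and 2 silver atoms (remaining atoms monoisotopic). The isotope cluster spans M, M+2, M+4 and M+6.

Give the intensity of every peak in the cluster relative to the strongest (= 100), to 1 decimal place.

22.7 : 85.4 : 100.0 : 37.4

Element Rj pattern (n=1): 0.3440 : 0.6560
Silver pattern (n=2): 0.26872819 : 0.49932362 : 0.23194819
Convolve the two distributions (both contribute in 2-u steps):
  M: 0.3440×0.26872819 = 0.092442
  M+2: 0.3440×0.49932362 + 0.6560×0.26872819 = 0.348053
  M+4: 0.3440×0.23194819 + 0.6560×0.49932362 = 0.407346
  M+6: 0.6560×0.23194819 = 0.152158
Scale to base peak (0.407346) = 100: 22.7 : 85.4 : 100.0 : 37.4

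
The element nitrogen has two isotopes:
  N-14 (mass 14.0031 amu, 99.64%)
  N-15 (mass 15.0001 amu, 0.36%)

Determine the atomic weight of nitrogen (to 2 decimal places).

14.01 amu

The abundance-weighted mean is 0.9964 × 14.0031 + 0.0036 × 15.0001
= 13.95269 + 0.05400 = 14.00669 amu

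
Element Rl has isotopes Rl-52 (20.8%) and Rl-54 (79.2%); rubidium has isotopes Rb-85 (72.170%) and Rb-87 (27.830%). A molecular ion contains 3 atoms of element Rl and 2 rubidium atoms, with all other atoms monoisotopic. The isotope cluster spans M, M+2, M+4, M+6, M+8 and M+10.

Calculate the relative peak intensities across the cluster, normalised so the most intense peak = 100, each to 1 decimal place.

Element Rl pattern (n=3): 0.00899891 : 0.10279526 : 0.39141274 : 0.49679309
Rubidium pattern (n=2): 0.52085089 : 0.40169822 : 0.07745089
Convolve the two distributions (both contribute in 2-u steps):
  M: 0.00899891×0.52085089 = 0.004687
  M+2: 0.00899891×0.40169822 + 0.10279526×0.52085089 = 0.057156
  M+4: 0.00899891×0.07745089 + 0.10279526×0.40169822 + 0.39141274×0.52085089 = 0.245857
  M+6: 0.10279526×0.07745089 + 0.39141274×0.40169822 + 0.49679309×0.52085089 = 0.423947
  M+8: 0.39141274×0.07745089 + 0.49679309×0.40169822 = 0.229876
  M+10: 0.49679309×0.07745089 = 0.038477
Scale to base peak (0.423947) = 100: 1.1 : 13.5 : 58.0 : 100.0 : 54.2 : 9.1

1.1 : 13.5 : 58.0 : 100.0 : 54.2 : 9.1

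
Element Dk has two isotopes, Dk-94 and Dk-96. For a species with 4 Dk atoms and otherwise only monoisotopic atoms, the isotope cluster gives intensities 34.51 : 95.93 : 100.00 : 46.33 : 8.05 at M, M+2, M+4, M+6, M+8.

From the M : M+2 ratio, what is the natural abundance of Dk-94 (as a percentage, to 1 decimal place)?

59.0%

If p is the fraction of Dk that is Dk-94, then I(M+2)/I(M) = [C(4,1)·p^3·(1−p)] / p^4 = 4·(1−p)/p = 95.93/34.51 = 2.7798
(1−p)/p = 2.7798/4 = 0.6949  ⇒  p = 1/(1 + 0.6949) = 0.5900
Dk-94: 59.0%, Dk-96: 41.0%.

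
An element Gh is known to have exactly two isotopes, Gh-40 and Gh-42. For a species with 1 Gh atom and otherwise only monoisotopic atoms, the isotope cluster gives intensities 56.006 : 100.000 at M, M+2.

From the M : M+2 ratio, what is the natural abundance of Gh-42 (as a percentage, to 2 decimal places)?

64.10%

Write p for the Gh-40 fraction. I(M+2)/I(M) = [C(1,1)·p^0·(1−p)] / p^1 = 1·(1−p)/p = 100.000/56.006 = 1.7855
(1−p)/p = 1.7855/1 = 1.7855  ⇒  p = 1/(1 + 1.7855) = 0.3590
Gh-40: 35.90%, Gh-42: 64.10%.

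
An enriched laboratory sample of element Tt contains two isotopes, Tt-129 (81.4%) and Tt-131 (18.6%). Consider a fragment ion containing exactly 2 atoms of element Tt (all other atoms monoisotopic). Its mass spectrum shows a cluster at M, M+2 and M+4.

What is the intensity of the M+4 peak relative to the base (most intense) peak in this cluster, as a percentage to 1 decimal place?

5.2%

Term probabilities: M 0.6626, M+2 0.3028, M+4 0.0346. Base peak = M.
P(M) = C(2,0) × 0.814^2 × 0.186^0 = 1 × 0.662596 × 1.0000 = 0.662596 (base)
P(M+4) = C(2,2) × 0.814^0 × 0.186^2 = 1 × 1.0000 × 0.034596 = 0.034596
Relative intensity = 0.034596 / 0.662596 × 100 = 5.2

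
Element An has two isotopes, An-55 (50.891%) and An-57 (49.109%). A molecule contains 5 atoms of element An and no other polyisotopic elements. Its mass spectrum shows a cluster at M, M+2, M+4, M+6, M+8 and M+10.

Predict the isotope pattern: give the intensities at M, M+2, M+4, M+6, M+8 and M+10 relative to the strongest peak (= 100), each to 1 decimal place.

10.7 : 51.8 : 100.0 : 96.5 : 46.6 : 9.0

Each An atom is independently An-55 (p = 0.50891) or An-57 (q = 0.49109); the cluster is the binomial expansion (p + q)^5.
P(M) = 0.50891^5 = 0.034135
P(M+2) = 5 × 0.50891^4 × 0.49109^1 = 0.164701
P(M+4) = 10 × 0.50891^3 × 0.49109^2 = 0.317867
P(M+6) = 10 × 0.50891^2 × 0.49109^3 = 0.306736
P(M+8) = 5 × 0.50891^1 × 0.49109^4 = 0.147998
P(M+10) = 0.49109^5 = 0.028563
The M+4 peak is largest (0.317867); scaling to 100 gives 10.7 : 51.8 : 100.0 : 96.5 : 46.6 : 9.0.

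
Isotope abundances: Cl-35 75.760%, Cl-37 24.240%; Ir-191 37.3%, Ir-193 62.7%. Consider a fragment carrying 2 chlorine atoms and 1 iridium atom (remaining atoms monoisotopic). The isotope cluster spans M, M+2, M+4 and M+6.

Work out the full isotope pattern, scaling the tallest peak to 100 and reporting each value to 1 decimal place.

Chlorine pattern (n=2): 0.57395776 : 0.36728448 : 0.05875776
Iridium pattern (n=1): 0.3730 : 0.6270
Convolve the two distributions (both contribute in 2-u steps):
  M: 0.57395776×0.3730 = 0.214086
  M+2: 0.57395776×0.6270 + 0.36728448×0.3730 = 0.496869
  M+4: 0.36728448×0.6270 + 0.05875776×0.3730 = 0.252204
  M+6: 0.05875776×0.6270 = 0.036841
Scale to base peak (0.496869) = 100: 43.1 : 100.0 : 50.8 : 7.4

43.1 : 100.0 : 50.8 : 7.4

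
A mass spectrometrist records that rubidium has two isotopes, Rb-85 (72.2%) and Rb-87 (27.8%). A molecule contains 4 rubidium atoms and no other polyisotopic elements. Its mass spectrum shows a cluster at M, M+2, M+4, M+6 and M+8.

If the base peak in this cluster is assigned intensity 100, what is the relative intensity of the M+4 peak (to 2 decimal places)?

57.76

Binomial terms of (0.722 + 0.278)^4: M 0.2717, M+2 0.4185, M+4 0.2417, M+6 0.0620, M+8 0.0060 → M+2 is the base peak.
P(M+2) = C(4,1) × 0.722^3 × 0.278^1 = 4 × 0.37636705 × 0.2780 = 0.418520 (base)
P(M+4) = C(4,2) × 0.722^2 × 0.278^2 = 6 × 0.521284 × 0.077284 = 0.241721
Relative intensity = 0.241721 / 0.418520 × 100 = 57.76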